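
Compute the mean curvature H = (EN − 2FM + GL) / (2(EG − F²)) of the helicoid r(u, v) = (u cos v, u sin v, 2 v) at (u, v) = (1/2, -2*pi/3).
H = 0

With E = 1, F = 0, G = u^2 + 4, L = 0, M = -2/sqrt(u^2 + 4), N = 0, assemble
  H = (EN − 2FM + GL) / (2(EG − F²)) = 0.
At (u, v) = (1/2, -2*pi/3): H = 0.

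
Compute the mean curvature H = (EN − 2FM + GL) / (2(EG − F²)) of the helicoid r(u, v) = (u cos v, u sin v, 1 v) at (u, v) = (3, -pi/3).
H = 0

With E = 1, F = 0, G = u^2 + 1, L = 0, M = -1/sqrt(u^2 + 1), N = 0, assemble
  H = (EN − 2FM + GL) / (2(EG − F²)) = 0.
At (u, v) = (3, -pi/3): H = 0.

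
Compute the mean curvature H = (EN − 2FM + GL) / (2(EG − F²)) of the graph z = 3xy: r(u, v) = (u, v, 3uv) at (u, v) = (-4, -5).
H = -27*sqrt(370)/6845

With E = 9*v^2 + 1, F = 9*u*v, G = 9*u^2 + 1, L = 0, M = 3/sqrt(9*u^2 + 9*v^2 + 1), N = 0, assemble
  H = (EN − 2FM + GL) / (2(EG − F²)) = -27*u*v/(9*u^2 + 9*v^2 + 1)^(3/2).
At (u, v) = (-4, -5): H = -27*sqrt(370)/6845.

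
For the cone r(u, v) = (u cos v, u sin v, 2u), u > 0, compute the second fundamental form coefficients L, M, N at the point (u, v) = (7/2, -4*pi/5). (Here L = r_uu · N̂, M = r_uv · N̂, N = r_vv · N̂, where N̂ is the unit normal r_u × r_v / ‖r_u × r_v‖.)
L = 0;  M = 0;  N = 7*sqrt(5)/5

Compute the unit normal N̂(u, v) = (-2*sqrt(5)*u*cos(v)/(5*Abs(u)), -2*sqrt(5)*u*sin(v)/(5*Abs(u)), sqrt(5)*u/(5*Abs(u))), and the second partials r_uu, r_uv, r_vv. Take dot products:
  L(u, v) = r_uu · N̂ = 0,
  M(u, v) = r_uv · N̂ = 0,
  N(u, v) = r_vv · N̂ = 2*sqrt(5)*u^2/(5*Abs(u)).
Evaluating at (u, v) = (7/2, -4*pi/5):
  L = 0, M = 0, N = 7*sqrt(5)/5.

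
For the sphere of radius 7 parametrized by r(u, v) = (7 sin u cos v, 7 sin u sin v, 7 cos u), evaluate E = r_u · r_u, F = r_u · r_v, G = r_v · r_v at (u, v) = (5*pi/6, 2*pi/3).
E = 49;  F = 0;  G = 49/4

Partials: r_u = (7*cos(u)*cos(v), 7*sin(v)*cos(u), -7*sin(u)), r_v = (-7*sin(u)*sin(v), 7*sin(u)*cos(v), 0). As functions of (u, v):
  E = r_u · r_u = 49,
  F = r_u · r_v = 0,
  G = r_v · r_v = 49*sin(u)^2.
Evaluating at (u, v) = (5*pi/6, 2*pi/3): E = 49, F = 0, G = 49/4.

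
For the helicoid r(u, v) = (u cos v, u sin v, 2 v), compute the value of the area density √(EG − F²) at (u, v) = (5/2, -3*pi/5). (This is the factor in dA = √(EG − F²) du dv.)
√(EG − F²)|_{(5/2, -3*pi/5)} = sqrt(41)/2

E = 1, F = 0, G = u^2 + 4, so EG − F² = u^2 + 4. Taking the positive square root: √(EG − F²) = sqrt(u^2 + 4). At (u, v) = (5/2, -3*pi/5): sqrt(41)/2.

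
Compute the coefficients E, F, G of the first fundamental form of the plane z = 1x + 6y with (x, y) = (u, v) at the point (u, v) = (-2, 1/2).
E = 2;  F = 6;  G = 37

Partials: r_u = (1, 0, 1), r_v = (0, 1, 6). As functions of (u, v):
  E = r_u · r_u = 2,
  F = r_u · r_v = 6,
  G = r_v · r_v = 37.
Evaluating at (u, v) = (-2, 1/2): E = 2, F = 6, G = 37.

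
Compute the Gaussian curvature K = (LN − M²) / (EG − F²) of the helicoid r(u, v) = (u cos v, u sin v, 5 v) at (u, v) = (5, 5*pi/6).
K = -1/100

Coefficients of the first fundamental form: E = 1, F = 0, G = u^2 + 25.
Coefficients of the second fundamental form: L = 0, M = -5/sqrt(u^2 + 25), N = 0.
Assemble K = (LN − M²)/(EG − F²) = -25/(u^2 + 25)^2. At (u, v) = (5, 5*pi/6): K = -1/100.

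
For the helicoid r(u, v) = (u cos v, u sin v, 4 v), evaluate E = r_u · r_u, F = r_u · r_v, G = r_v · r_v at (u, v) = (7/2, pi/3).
E = 1;  F = 0;  G = 113/4

Partials: r_u = (cos(v), sin(v), 0), r_v = (-u*sin(v), u*cos(v), 4). As functions of (u, v):
  E = r_u · r_u = 1,
  F = r_u · r_v = 0,
  G = r_v · r_v = u^2 + 16.
Evaluating at (u, v) = (7/2, pi/3): E = 1, F = 0, G = 113/4.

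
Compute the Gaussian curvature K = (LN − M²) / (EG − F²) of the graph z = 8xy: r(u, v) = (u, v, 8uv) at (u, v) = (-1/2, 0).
K = -64/289

Coefficients of the first fundamental form: E = 64*v^2 + 1, F = 64*u*v, G = 64*u^2 + 1.
Coefficients of the second fundamental form: L = 0, M = 8/sqrt(64*u^2 + 64*v^2 + 1), N = 0.
Assemble K = (LN − M²)/(EG − F²) = -64/(4096*u^4 + 8192*u^2*v^2 + 128*u^2 + 4096*v^4 + 128*v^2 + 1). At (u, v) = (-1/2, 0): K = -64/289.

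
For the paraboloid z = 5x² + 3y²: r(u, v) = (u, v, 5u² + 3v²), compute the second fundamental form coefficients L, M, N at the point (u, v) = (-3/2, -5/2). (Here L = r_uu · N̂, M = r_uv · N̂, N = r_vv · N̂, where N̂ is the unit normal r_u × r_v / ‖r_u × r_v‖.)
L = 10*sqrt(451)/451;  M = 0;  N = 6*sqrt(451)/451

Compute the unit normal N̂(u, v) = (-10*u/sqrt(100*u^2 + 36*v^2 + 1), -6*v/sqrt(100*u^2 + 36*v^2 + 1), 1/sqrt(100*u^2 + 36*v^2 + 1)), and the second partials r_uu, r_uv, r_vv. Take dot products:
  L(u, v) = r_uu · N̂ = 10/sqrt(100*u^2 + 36*v^2 + 1),
  M(u, v) = r_uv · N̂ = 0,
  N(u, v) = r_vv · N̂ = 6/sqrt(100*u^2 + 36*v^2 + 1).
Evaluating at (u, v) = (-3/2, -5/2):
  L = 10*sqrt(451)/451, M = 0, N = 6*sqrt(451)/451.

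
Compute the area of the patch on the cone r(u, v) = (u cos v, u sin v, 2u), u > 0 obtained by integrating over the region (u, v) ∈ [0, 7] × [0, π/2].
Area = 49*sqrt(5)*pi/4

Area = ∫∫ √(EG − F²) du dv with √(EG − F²) = sqrt(5)*Abs(u). Integrating over [0, 7] × [0, π/2] gives 49*sqrt(5)*pi/4.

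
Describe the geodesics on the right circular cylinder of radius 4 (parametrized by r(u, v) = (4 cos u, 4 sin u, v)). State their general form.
The cylinder is flat (K = 0) and locally isometric to the plane via the development (u, v) ↦ (4 u, v). Geodesics are the pre-images of straight lines: circles (v constant), vertical lines (u constant), and helices (v = c · u + d) for constants c, d.

A right cylinder has E = 4², F = 0, G = 1, so EG − F² = 4², and L = −4, M = N = 0, giving K = (LN − M²)/(EG − F²) = 0 everywhere. A flat surface is locally isometric to the Euclidean plane via the map (u, v) ↦ (4 u, v). Straight lines in the (x̃, ỹ) plane pull back to: (a) horizontal circles (v = const), (b) vertical generators (u = const), and (c) helices (4 u tan θ = v, i.e. v = c · u + d).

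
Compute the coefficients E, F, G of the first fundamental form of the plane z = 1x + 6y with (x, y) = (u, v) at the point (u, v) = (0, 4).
E = 2;  F = 6;  G = 37

Partials: r_u = (1, 0, 1), r_v = (0, 1, 6). As functions of (u, v):
  E = r_u · r_u = 2,
  F = r_u · r_v = 6,
  G = r_v · r_v = 37.
Evaluating at (u, v) = (0, 4): E = 2, F = 6, G = 37.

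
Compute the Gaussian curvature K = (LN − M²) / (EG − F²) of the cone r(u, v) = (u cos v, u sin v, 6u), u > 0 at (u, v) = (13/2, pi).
K = 0

Coefficients of the first fundamental form: E = 37, F = 0, G = u^2.
Coefficients of the second fundamental form: L = 0, M = 0, N = 6*sqrt(37)*u^2/(37*Abs(u)).
Assemble K = (LN − M²)/(EG − F²) = 0. At (u, v) = (13/2, pi): K = 0.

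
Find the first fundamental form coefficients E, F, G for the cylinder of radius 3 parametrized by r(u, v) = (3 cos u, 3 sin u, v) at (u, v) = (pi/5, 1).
E = 9;  F = 0;  G = 1

Partials: r_u = (-3*sin(u), 3*cos(u), 0), r_v = (0, 0, 1). As functions of (u, v):
  E = r_u · r_u = 9,
  F = r_u · r_v = 0,
  G = r_v · r_v = 1.
Evaluating at (u, v) = (pi/5, 1): E = 9, F = 0, G = 1.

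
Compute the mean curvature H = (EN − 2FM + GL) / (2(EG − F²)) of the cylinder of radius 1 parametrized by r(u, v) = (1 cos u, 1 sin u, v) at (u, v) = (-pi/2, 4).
H = -1/2

With E = 1, F = 0, G = 1, L = -1, M = 0, N = 0, assemble
  H = (EN − 2FM + GL) / (2(EG − F²)) = -1/2.
At (u, v) = (-pi/2, 4): H = -1/2.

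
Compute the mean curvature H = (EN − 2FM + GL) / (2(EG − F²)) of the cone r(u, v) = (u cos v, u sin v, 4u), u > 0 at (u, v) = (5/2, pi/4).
H = 4*sqrt(17)/85

With E = 17, F = 0, G = u^2, L = 0, M = 0, N = 4*sqrt(17)*u^2/(17*Abs(u)), assemble
  H = (EN − 2FM + GL) / (2(EG − F²)) = 2*sqrt(17)/(17*Abs(u)).
At (u, v) = (5/2, pi/4): H = 4*sqrt(17)/85.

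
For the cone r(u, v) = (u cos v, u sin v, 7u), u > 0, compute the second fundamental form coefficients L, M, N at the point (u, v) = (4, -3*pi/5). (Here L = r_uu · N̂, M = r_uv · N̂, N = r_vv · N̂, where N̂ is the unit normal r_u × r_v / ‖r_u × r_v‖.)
L = 0;  M = 0;  N = 14*sqrt(2)/5

Compute the unit normal N̂(u, v) = (-7*sqrt(2)*u*cos(v)/(10*Abs(u)), -7*sqrt(2)*u*sin(v)/(10*Abs(u)), sqrt(2)*u/(10*Abs(u))), and the second partials r_uu, r_uv, r_vv. Take dot products:
  L(u, v) = r_uu · N̂ = 0,
  M(u, v) = r_uv · N̂ = 0,
  N(u, v) = r_vv · N̂ = 7*sqrt(2)*u^2/(10*Abs(u)).
Evaluating at (u, v) = (4, -3*pi/5):
  L = 0, M = 0, N = 14*sqrt(2)/5.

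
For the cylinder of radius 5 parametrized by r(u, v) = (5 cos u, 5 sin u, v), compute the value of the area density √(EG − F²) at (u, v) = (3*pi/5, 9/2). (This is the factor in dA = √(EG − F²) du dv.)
√(EG − F²)|_{(3*pi/5, 9/2)} = 5

E = 25, F = 0, G = 1, so EG − F² = 25. Taking the positive square root: √(EG − F²) = 5. At (u, v) = (3*pi/5, 9/2): 5.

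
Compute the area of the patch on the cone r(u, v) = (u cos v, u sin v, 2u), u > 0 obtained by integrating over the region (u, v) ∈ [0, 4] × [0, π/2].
Area = 4*sqrt(5)*pi

Area = ∫∫ √(EG − F²) du dv with √(EG − F²) = sqrt(5)*Abs(u). Integrating over [0, 4] × [0, π/2] gives 4*sqrt(5)*pi.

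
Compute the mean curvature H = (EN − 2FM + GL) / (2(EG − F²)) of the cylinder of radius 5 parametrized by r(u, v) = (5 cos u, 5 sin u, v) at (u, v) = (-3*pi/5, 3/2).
H = -1/10

With E = 25, F = 0, G = 1, L = -5, M = 0, N = 0, assemble
  H = (EN − 2FM + GL) / (2(EG − F²)) = -1/10.
At (u, v) = (-3*pi/5, 3/2): H = -1/10.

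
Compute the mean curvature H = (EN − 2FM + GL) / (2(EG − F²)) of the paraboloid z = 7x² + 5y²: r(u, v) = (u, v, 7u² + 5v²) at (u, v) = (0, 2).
H = 2812*sqrt(401)/160801

With E = 196*u^2 + 1, F = 140*u*v, G = 100*v^2 + 1, L = 14/sqrt(196*u^2 + 100*v^2 + 1), M = 0, N = 10/sqrt(196*u^2 + 100*v^2 + 1), assemble
  H = (EN − 2FM + GL) / (2(EG − F²)) = 4*(245*u^2 + 175*v^2 + 3)/(196*u^2 + 100*v^2 + 1)^(3/2).
At (u, v) = (0, 2): H = 2812*sqrt(401)/160801.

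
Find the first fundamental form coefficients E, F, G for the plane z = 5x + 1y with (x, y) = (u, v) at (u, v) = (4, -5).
E = 26;  F = 5;  G = 2

Partials: r_u = (1, 0, 5), r_v = (0, 1, 1). As functions of (u, v):
  E = r_u · r_u = 26,
  F = r_u · r_v = 5,
  G = r_v · r_v = 2.
Evaluating at (u, v) = (4, -5): E = 26, F = 5, G = 2.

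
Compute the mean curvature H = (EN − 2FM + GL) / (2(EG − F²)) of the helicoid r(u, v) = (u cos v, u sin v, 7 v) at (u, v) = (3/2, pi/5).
H = 0

With E = 1, F = 0, G = u^2 + 49, L = 0, M = -7/sqrt(u^2 + 49), N = 0, assemble
  H = (EN − 2FM + GL) / (2(EG − F²)) = 0.
At (u, v) = (3/2, pi/5): H = 0.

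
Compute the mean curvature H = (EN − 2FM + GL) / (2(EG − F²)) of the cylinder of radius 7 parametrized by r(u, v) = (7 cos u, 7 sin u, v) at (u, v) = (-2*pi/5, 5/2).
H = -1/14

With E = 49, F = 0, G = 1, L = -7, M = 0, N = 0, assemble
  H = (EN − 2FM + GL) / (2(EG − F²)) = -1/14.
At (u, v) = (-2*pi/5, 5/2): H = -1/14.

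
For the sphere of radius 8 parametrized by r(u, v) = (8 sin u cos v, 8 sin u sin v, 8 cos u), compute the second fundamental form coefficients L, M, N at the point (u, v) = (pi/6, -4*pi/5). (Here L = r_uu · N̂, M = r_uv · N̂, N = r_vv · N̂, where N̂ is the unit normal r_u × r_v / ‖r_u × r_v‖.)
L = -8;  M = 0;  N = -2

Compute the unit normal N̂(u, v) = (sin(u)^2*cos(v)/Abs(sin(u)), sin(u)^2*sin(v)/Abs(sin(u)), sin(2*u)/(2*Abs(sin(u)))), and the second partials r_uu, r_uv, r_vv. Take dot products:
  L(u, v) = r_uu · N̂ = -8*sin(u)/Abs(sin(u)),
  M(u, v) = r_uv · N̂ = 0,
  N(u, v) = r_vv · N̂ = -8*sin(u)^3/Abs(sin(u)).
Evaluating at (u, v) = (pi/6, -4*pi/5):
  L = -8, M = 0, N = -2.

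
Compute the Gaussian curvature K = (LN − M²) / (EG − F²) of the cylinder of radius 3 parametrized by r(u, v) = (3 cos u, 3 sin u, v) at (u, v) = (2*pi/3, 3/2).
K = 0

Coefficients of the first fundamental form: E = 9, F = 0, G = 1.
Coefficients of the second fundamental form: L = -3, M = 0, N = 0.
Assemble K = (LN − M²)/(EG − F²) = 0. At (u, v) = (2*pi/3, 3/2): K = 0.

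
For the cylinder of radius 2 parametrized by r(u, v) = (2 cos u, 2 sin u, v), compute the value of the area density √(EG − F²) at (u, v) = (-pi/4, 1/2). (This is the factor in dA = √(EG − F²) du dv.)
√(EG − F²)|_{(-pi/4, 1/2)} = 2

E = 4, F = 0, G = 1, so EG − F² = 4. Taking the positive square root: √(EG − F²) = 2. At (u, v) = (-pi/4, 1/2): 2.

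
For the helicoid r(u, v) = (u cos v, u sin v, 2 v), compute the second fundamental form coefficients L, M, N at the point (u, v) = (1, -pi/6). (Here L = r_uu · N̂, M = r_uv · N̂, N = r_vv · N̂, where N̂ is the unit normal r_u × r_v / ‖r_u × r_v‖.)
L = 0;  M = -2*sqrt(5)/5;  N = 0

Compute the unit normal N̂(u, v) = (2*sin(v)/sqrt(u^2 + 4), -2*cos(v)/sqrt(u^2 + 4), u/sqrt(u^2 + 4)), and the second partials r_uu, r_uv, r_vv. Take dot products:
  L(u, v) = r_uu · N̂ = 0,
  M(u, v) = r_uv · N̂ = -2/sqrt(u^2 + 4),
  N(u, v) = r_vv · N̂ = 0.
Evaluating at (u, v) = (1, -pi/6):
  L = 0, M = -2*sqrt(5)/5, N = 0.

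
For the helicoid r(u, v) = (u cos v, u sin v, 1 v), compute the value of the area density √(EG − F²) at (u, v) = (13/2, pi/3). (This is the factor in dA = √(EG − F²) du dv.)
√(EG − F²)|_{(13/2, pi/3)} = sqrt(173)/2

E = 1, F = 0, G = u^2 + 1, so EG − F² = u^2 + 1. Taking the positive square root: √(EG − F²) = sqrt(u^2 + 1). At (u, v) = (13/2, pi/3): sqrt(173)/2.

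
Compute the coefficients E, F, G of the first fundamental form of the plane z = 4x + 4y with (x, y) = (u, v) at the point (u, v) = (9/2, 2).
E = 17;  F = 16;  G = 17

Partials: r_u = (1, 0, 4), r_v = (0, 1, 4). As functions of (u, v):
  E = r_u · r_u = 17,
  F = r_u · r_v = 16,
  G = r_v · r_v = 17.
Evaluating at (u, v) = (9/2, 2): E = 17, F = 16, G = 17.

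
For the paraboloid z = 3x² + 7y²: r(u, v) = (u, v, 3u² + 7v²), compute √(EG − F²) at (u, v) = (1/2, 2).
√(EG − F²)|_{(1/2, 2)} = sqrt(794)

E = 36*u^2 + 1, F = 84*u*v, G = 196*v^2 + 1; EG − F² = 36*u^2 + 196*v^2 + 1; √(EG − F²) = sqrt(36*u^2 + 196*v^2 + 1). At the given point: sqrt(794).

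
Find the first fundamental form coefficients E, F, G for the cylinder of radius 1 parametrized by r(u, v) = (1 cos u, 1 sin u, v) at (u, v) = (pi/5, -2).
E = 1;  F = 0;  G = 1

Partials: r_u = (-sin(u), cos(u), 0), r_v = (0, 0, 1). As functions of (u, v):
  E = r_u · r_u = 1,
  F = r_u · r_v = 0,
  G = r_v · r_v = 1.
Evaluating at (u, v) = (pi/5, -2): E = 1, F = 0, G = 1.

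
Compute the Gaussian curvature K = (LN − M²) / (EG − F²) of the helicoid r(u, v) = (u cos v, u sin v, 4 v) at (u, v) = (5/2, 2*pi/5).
K = -256/7921

Coefficients of the first fundamental form: E = 1, F = 0, G = u^2 + 16.
Coefficients of the second fundamental form: L = 0, M = -4/sqrt(u^2 + 16), N = 0.
Assemble K = (LN − M²)/(EG − F²) = -16/(u^2 + 16)^2. At (u, v) = (5/2, 2*pi/5): K = -256/7921.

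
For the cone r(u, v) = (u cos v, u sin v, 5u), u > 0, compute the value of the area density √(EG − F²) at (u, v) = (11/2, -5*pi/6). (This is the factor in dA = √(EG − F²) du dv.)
√(EG − F²)|_{(11/2, -5*pi/6)} = 11*sqrt(26)/2

E = 26, F = 0, G = u^2, so EG − F² = 26*u^2. Taking the positive square root: √(EG − F²) = sqrt(26)*Abs(u). At (u, v) = (11/2, -5*pi/6): 11*sqrt(26)/2.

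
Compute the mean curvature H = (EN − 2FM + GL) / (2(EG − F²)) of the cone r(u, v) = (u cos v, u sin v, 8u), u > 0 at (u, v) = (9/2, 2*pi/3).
H = 8*sqrt(65)/585

With E = 65, F = 0, G = u^2, L = 0, M = 0, N = 8*sqrt(65)*u^2/(65*Abs(u)), assemble
  H = (EN − 2FM + GL) / (2(EG − F²)) = 4*sqrt(65)/(65*Abs(u)).
At (u, v) = (9/2, 2*pi/3): H = 8*sqrt(65)/585.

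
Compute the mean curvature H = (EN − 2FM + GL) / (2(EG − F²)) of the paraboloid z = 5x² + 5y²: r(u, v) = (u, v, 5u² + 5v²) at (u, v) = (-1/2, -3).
H = 4635*sqrt(926)/857476

With E = 100*u^2 + 1, F = 100*u*v, G = 100*v^2 + 1, L = 10/sqrt(100*u^2 + 100*v^2 + 1), M = 0, N = 10/sqrt(100*u^2 + 100*v^2 + 1), assemble
  H = (EN − 2FM + GL) / (2(EG − F²)) = 10*(50*u^2 + 50*v^2 + 1)/(100*u^2 + 100*v^2 + 1)^(3/2).
At (u, v) = (-1/2, -3): H = 4635*sqrt(926)/857476.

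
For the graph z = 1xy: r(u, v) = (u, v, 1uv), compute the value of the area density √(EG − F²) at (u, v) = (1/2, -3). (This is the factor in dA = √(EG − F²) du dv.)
√(EG − F²)|_{(1/2, -3)} = sqrt(41)/2

E = v^2 + 1, F = u*v, G = u^2 + 1, so EG − F² = u^2 + v^2 + 1. Taking the positive square root: √(EG − F²) = sqrt(u^2 + v^2 + 1). At (u, v) = (1/2, -3): sqrt(41)/2.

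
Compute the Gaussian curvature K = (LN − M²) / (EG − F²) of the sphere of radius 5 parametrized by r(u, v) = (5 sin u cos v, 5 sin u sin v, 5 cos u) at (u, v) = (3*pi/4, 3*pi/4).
K = 1/25

Coefficients of the first fundamental form: E = 25, F = 0, G = 25*sin(u)^2.
Coefficients of the second fundamental form: L = -5*sin(u)/Abs(sin(u)), M = 0, N = -5*sin(u)^3/Abs(sin(u)).
Assemble K = (LN − M²)/(EG − F²) = 1/25. At (u, v) = (3*pi/4, 3*pi/4): K = 1/25.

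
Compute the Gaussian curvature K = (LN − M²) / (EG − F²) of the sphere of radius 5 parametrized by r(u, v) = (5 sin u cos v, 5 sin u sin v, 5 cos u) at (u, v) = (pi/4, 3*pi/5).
K = 1/25

Coefficients of the first fundamental form: E = 25, F = 0, G = 25*sin(u)^2.
Coefficients of the second fundamental form: L = -5*sin(u)/Abs(sin(u)), M = 0, N = -5*sin(u)^3/Abs(sin(u)).
Assemble K = (LN − M²)/(EG − F²) = 1/25. At (u, v) = (pi/4, 3*pi/5): K = 1/25.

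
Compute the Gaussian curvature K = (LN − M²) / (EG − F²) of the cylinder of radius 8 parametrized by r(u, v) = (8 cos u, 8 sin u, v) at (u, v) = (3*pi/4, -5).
K = 0

Coefficients of the first fundamental form: E = 64, F = 0, G = 1.
Coefficients of the second fundamental form: L = -8, M = 0, N = 0.
Assemble K = (LN − M²)/(EG − F²) = 0. At (u, v) = (3*pi/4, -5): K = 0.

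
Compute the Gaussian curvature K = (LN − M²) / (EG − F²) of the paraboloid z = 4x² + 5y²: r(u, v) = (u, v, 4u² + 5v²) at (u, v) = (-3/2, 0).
K = 16/4205

Coefficients of the first fundamental form: E = 64*u^2 + 1, F = 80*u*v, G = 100*v^2 + 1.
Coefficients of the second fundamental form: L = 8/sqrt(64*u^2 + 100*v^2 + 1), M = 0, N = 10/sqrt(64*u^2 + 100*v^2 + 1).
Assemble K = (LN − M²)/(EG − F²) = 80/(4096*u^4 + 12800*u^2*v^2 + 128*u^2 + 10000*v^4 + 200*v^2 + 1). At (u, v) = (-3/2, 0): K = 16/4205.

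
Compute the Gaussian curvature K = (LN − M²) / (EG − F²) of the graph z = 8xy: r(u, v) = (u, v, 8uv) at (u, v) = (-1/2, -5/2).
K = -64/173889

Coefficients of the first fundamental form: E = 64*v^2 + 1, F = 64*u*v, G = 64*u^2 + 1.
Coefficients of the second fundamental form: L = 0, M = 8/sqrt(64*u^2 + 64*v^2 + 1), N = 0.
Assemble K = (LN − M²)/(EG − F²) = -64/(4096*u^4 + 8192*u^2*v^2 + 128*u^2 + 4096*v^4 + 128*v^2 + 1). At (u, v) = (-1/2, -5/2): K = -64/173889.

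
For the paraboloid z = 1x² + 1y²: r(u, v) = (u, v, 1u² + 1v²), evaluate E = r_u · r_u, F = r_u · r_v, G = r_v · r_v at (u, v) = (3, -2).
E = 37;  F = -24;  G = 17

Partials: r_u = (1, 0, 2*u), r_v = (0, 1, 2*v). As functions of (u, v):
  E = r_u · r_u = 4*u^2 + 1,
  F = r_u · r_v = 4*u*v,
  G = r_v · r_v = 4*v^2 + 1.
Evaluating at (u, v) = (3, -2): E = 37, F = -24, G = 17.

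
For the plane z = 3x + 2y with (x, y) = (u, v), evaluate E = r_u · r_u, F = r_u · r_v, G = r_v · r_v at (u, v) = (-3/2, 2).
E = 10;  F = 6;  G = 5

Partials: r_u = (1, 0, 3), r_v = (0, 1, 2). As functions of (u, v):
  E = r_u · r_u = 10,
  F = r_u · r_v = 6,
  G = r_v · r_v = 5.
Evaluating at (u, v) = (-3/2, 2): E = 10, F = 6, G = 5.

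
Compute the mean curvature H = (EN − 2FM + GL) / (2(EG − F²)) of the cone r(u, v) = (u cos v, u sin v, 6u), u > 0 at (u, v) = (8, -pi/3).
H = 3*sqrt(37)/296

With E = 37, F = 0, G = u^2, L = 0, M = 0, N = 6*sqrt(37)*u^2/(37*Abs(u)), assemble
  H = (EN − 2FM + GL) / (2(EG − F²)) = 3*sqrt(37)/(37*Abs(u)).
At (u, v) = (8, -pi/3): H = 3*sqrt(37)/296.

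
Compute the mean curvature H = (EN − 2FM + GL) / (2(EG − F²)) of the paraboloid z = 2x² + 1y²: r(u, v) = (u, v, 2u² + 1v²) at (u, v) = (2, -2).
H = 11/81

With E = 16*u^2 + 1, F = 8*u*v, G = 4*v^2 + 1, L = 4/sqrt(16*u^2 + 4*v^2 + 1), M = 0, N = 2/sqrt(16*u^2 + 4*v^2 + 1), assemble
  H = (EN − 2FM + GL) / (2(EG − F²)) = (16*u^2 + 8*v^2 + 3)/(16*u^2 + 4*v^2 + 1)^(3/2).
At (u, v) = (2, -2): H = 11/81.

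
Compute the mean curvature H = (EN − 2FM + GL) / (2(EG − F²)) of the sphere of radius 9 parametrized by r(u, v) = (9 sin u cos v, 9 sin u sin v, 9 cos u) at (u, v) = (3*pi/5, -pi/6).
H = -1/9

With E = 81, F = 0, G = 81*sin(u)^2, L = -9*sin(u)/Abs(sin(u)), M = 0, N = -9*sin(u)^3/Abs(sin(u)), assemble
  H = (EN − 2FM + GL) / (2(EG − F²)) = -sin(u)/(9*Abs(sin(u))).
At (u, v) = (3*pi/5, -pi/6): H = -1/9.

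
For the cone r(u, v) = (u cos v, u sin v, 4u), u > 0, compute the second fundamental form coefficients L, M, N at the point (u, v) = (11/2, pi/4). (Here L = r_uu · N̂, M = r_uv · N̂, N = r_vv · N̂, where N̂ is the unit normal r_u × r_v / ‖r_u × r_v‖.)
L = 0;  M = 0;  N = 22*sqrt(17)/17

Compute the unit normal N̂(u, v) = (-4*sqrt(17)*u*cos(v)/(17*Abs(u)), -4*sqrt(17)*u*sin(v)/(17*Abs(u)), sqrt(17)*u/(17*Abs(u))), and the second partials r_uu, r_uv, r_vv. Take dot products:
  L(u, v) = r_uu · N̂ = 0,
  M(u, v) = r_uv · N̂ = 0,
  N(u, v) = r_vv · N̂ = 4*sqrt(17)*u^2/(17*Abs(u)).
Evaluating at (u, v) = (11/2, pi/4):
  L = 0, M = 0, N = 22*sqrt(17)/17.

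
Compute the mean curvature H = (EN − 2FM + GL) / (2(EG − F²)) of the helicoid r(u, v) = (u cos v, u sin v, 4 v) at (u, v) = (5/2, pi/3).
H = 0

With E = 1, F = 0, G = u^2 + 16, L = 0, M = -4/sqrt(u^2 + 16), N = 0, assemble
  H = (EN − 2FM + GL) / (2(EG − F²)) = 0.
At (u, v) = (5/2, pi/3): H = 0.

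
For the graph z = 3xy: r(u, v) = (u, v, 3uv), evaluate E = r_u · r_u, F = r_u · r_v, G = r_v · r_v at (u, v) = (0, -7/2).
E = 445/4;  F = 0;  G = 1

Partials: r_u = (1, 0, 3*v), r_v = (0, 1, 3*u). As functions of (u, v):
  E = r_u · r_u = 9*v^2 + 1,
  F = r_u · r_v = 9*u*v,
  G = r_v · r_v = 9*u^2 + 1.
Evaluating at (u, v) = (0, -7/2): E = 445/4, F = 0, G = 1.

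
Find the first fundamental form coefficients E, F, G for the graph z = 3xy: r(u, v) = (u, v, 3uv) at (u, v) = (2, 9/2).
E = 733/4;  F = 81;  G = 37

Partials: r_u = (1, 0, 3*v), r_v = (0, 1, 3*u). As functions of (u, v):
  E = r_u · r_u = 9*v^2 + 1,
  F = r_u · r_v = 9*u*v,
  G = r_v · r_v = 9*u^2 + 1.
Evaluating at (u, v) = (2, 9/2): E = 733/4, F = 81, G = 37.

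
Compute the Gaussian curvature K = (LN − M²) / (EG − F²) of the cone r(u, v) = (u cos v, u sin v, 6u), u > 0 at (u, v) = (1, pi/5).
K = 0

Coefficients of the first fundamental form: E = 37, F = 0, G = u^2.
Coefficients of the second fundamental form: L = 0, M = 0, N = 6*sqrt(37)*u^2/(37*Abs(u)).
Assemble K = (LN − M²)/(EG − F²) = 0. At (u, v) = (1, pi/5): K = 0.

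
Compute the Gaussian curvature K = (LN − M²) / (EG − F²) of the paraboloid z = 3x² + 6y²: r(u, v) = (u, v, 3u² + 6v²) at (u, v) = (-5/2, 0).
K = 18/12769

Coefficients of the first fundamental form: E = 36*u^2 + 1, F = 72*u*v, G = 144*v^2 + 1.
Coefficients of the second fundamental form: L = 6/sqrt(36*u^2 + 144*v^2 + 1), M = 0, N = 12/sqrt(36*u^2 + 144*v^2 + 1).
Assemble K = (LN − M²)/(EG − F²) = 72/(1296*u^4 + 10368*u^2*v^2 + 72*u^2 + 20736*v^4 + 288*v^2 + 1). At (u, v) = (-5/2, 0): K = 18/12769.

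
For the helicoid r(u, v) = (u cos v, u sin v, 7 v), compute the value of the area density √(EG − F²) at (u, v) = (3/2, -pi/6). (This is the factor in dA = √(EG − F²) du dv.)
√(EG − F²)|_{(3/2, -pi/6)} = sqrt(205)/2

E = 1, F = 0, G = u^2 + 49, so EG − F² = u^2 + 49. Taking the positive square root: √(EG − F²) = sqrt(u^2 + 49). At (u, v) = (3/2, -pi/6): sqrt(205)/2.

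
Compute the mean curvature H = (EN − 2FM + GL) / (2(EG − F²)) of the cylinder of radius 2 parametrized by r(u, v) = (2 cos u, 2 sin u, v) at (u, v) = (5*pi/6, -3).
H = -1/4

With E = 4, F = 0, G = 1, L = -2, M = 0, N = 0, assemble
  H = (EN − 2FM + GL) / (2(EG − F²)) = -1/4.
At (u, v) = (5*pi/6, -3): H = -1/4.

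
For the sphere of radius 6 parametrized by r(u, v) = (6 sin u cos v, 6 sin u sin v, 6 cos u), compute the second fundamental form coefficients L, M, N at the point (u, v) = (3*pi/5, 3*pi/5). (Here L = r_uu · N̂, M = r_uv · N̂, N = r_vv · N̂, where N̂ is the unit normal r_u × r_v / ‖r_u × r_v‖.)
L = -6;  M = 0;  N = -15/4 - 3*sqrt(5)/4

Compute the unit normal N̂(u, v) = (sin(u)^2*cos(v)/Abs(sin(u)), sin(u)^2*sin(v)/Abs(sin(u)), sin(2*u)/(2*Abs(sin(u)))), and the second partials r_uu, r_uv, r_vv. Take dot products:
  L(u, v) = r_uu · N̂ = -6*sin(u)/Abs(sin(u)),
  M(u, v) = r_uv · N̂ = 0,
  N(u, v) = r_vv · N̂ = -6*sin(u)^3/Abs(sin(u)).
Evaluating at (u, v) = (3*pi/5, 3*pi/5):
  L = -6, M = 0, N = -15/4 - 3*sqrt(5)/4.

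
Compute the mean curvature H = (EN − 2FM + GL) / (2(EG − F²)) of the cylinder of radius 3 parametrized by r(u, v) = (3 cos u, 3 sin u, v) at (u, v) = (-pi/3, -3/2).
H = -1/6

With E = 9, F = 0, G = 1, L = -3, M = 0, N = 0, assemble
  H = (EN − 2FM + GL) / (2(EG − F²)) = -1/6.
At (u, v) = (-pi/3, -3/2): H = -1/6.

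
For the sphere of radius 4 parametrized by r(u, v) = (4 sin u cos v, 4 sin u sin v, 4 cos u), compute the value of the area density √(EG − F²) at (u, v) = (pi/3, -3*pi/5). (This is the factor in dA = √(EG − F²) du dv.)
√(EG − F²)|_{(pi/3, -3*pi/5)} = 8*sqrt(3)

E = 16, F = 0, G = 16*sin(u)^2, so EG − F² = 256*sin(u)^2. Taking the positive square root: √(EG − F²) = 16*Abs(sin(u)). At (u, v) = (pi/3, -3*pi/5): 8*sqrt(3).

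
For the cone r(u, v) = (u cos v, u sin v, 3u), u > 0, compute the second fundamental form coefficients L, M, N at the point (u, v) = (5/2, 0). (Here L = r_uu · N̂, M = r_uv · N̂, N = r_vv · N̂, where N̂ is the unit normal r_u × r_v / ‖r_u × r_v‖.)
L = 0;  M = 0;  N = 3*sqrt(10)/4

Compute the unit normal N̂(u, v) = (-3*sqrt(10)*u*cos(v)/(10*Abs(u)), -3*sqrt(10)*u*sin(v)/(10*Abs(u)), sqrt(10)*u/(10*Abs(u))), and the second partials r_uu, r_uv, r_vv. Take dot products:
  L(u, v) = r_uu · N̂ = 0,
  M(u, v) = r_uv · N̂ = 0,
  N(u, v) = r_vv · N̂ = 3*sqrt(10)*u^2/(10*Abs(u)).
Evaluating at (u, v) = (5/2, 0):
  L = 0, M = 0, N = 3*sqrt(10)/4.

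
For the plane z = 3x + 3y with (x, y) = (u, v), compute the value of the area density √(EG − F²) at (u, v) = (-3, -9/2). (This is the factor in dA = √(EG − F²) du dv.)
√(EG − F²)|_{(-3, -9/2)} = sqrt(19)

E = 10, F = 9, G = 10, so EG − F² = 19. Taking the positive square root: √(EG − F²) = sqrt(19). At (u, v) = (-3, -9/2): sqrt(19).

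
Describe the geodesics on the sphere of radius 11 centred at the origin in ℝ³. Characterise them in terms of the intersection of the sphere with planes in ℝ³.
Geodesics on the sphere of radius 11 are great circles — circles of radius 11 obtained as the intersection of the sphere with planes through the origin (the centre of the sphere).

A curve α(t) of nonzero constant speed on the sphere of radius 11 is a geodesic iff its acceleration α̈ is everywhere normal to the surface, i.e. parallel to the radial vector α(t). Then d/dt(α × α̇) = α̇ × α̇ + α × α̈ = 0, so α × α̇ is a constant vector n ≠ 0 and α(t) · n = 0 for all t: α lies in the plane through the origin with normal n. The intersection of that plane with the sphere is a circle of radius 11 (a great circle). Conversely, a great circle traversed at constant speed has centripetal acceleration pointing at the origin, hence normal to the sphere, so every great circle is a geodesic.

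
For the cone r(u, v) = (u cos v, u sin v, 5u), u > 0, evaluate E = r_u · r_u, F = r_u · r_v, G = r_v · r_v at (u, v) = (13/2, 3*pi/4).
E = 26;  F = 0;  G = 169/4

Partials: r_u = (cos(v), sin(v), 5), r_v = (-u*sin(v), u*cos(v), 0). As functions of (u, v):
  E = r_u · r_u = 26,
  F = r_u · r_v = 0,
  G = r_v · r_v = u^2.
Evaluating at (u, v) = (13/2, 3*pi/4): E = 26, F = 0, G = 169/4.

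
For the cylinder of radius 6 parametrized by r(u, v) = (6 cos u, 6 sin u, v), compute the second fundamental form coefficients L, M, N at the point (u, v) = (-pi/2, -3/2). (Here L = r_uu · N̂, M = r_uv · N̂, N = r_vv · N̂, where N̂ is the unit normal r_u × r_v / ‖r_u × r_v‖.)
L = -6;  M = 0;  N = 0

Compute the unit normal N̂(u, v) = (cos(u), sin(u), 0), and the second partials r_uu, r_uv, r_vv. Take dot products:
  L(u, v) = r_uu · N̂ = -6,
  M(u, v) = r_uv · N̂ = 0,
  N(u, v) = r_vv · N̂ = 0.
Evaluating at (u, v) = (-pi/2, -3/2):
  L = -6, M = 0, N = 0.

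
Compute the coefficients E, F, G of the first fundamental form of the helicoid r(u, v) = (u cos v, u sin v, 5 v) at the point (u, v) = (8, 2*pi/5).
E = 1;  F = 0;  G = 89

Partials: r_u = (cos(v), sin(v), 0), r_v = (-u*sin(v), u*cos(v), 5). As functions of (u, v):
  E = r_u · r_u = 1,
  F = r_u · r_v = 0,
  G = r_v · r_v = u^2 + 25.
Evaluating at (u, v) = (8, 2*pi/5): E = 1, F = 0, G = 89.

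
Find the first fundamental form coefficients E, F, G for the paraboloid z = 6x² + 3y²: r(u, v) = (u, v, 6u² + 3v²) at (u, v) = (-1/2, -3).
E = 37;  F = 108;  G = 325

Partials: r_u = (1, 0, 12*u), r_v = (0, 1, 6*v). As functions of (u, v):
  E = r_u · r_u = 144*u^2 + 1,
  F = r_u · r_v = 72*u*v,
  G = r_v · r_v = 36*v^2 + 1.
Evaluating at (u, v) = (-1/2, -3): E = 37, F = 108, G = 325.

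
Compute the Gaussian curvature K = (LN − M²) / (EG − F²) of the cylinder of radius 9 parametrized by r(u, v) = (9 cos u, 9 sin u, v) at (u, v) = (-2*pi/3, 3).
K = 0

Coefficients of the first fundamental form: E = 81, F = 0, G = 1.
Coefficients of the second fundamental form: L = -9, M = 0, N = 0.
Assemble K = (LN − M²)/(EG − F²) = 0. At (u, v) = (-2*pi/3, 3): K = 0.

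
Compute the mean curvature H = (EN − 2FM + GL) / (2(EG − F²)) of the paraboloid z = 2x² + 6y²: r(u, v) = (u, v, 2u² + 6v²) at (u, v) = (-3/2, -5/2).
H = 2024*sqrt(937)/877969

With E = 16*u^2 + 1, F = 48*u*v, G = 144*v^2 + 1, L = 4/sqrt(16*u^2 + 144*v^2 + 1), M = 0, N = 12/sqrt(16*u^2 + 144*v^2 + 1), assemble
  H = (EN − 2FM + GL) / (2(EG − F²)) = 8*(12*u^2 + 36*v^2 + 1)/(16*u^2 + 144*v^2 + 1)^(3/2).
At (u, v) = (-3/2, -5/2): H = 2024*sqrt(937)/877969.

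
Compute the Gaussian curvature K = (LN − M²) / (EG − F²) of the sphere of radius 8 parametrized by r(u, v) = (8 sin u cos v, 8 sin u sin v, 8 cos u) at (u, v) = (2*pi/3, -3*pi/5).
K = 1/64

Coefficients of the first fundamental form: E = 64, F = 0, G = 64*sin(u)^2.
Coefficients of the second fundamental form: L = -8*sin(u)/Abs(sin(u)), M = 0, N = -8*sin(u)^3/Abs(sin(u)).
Assemble K = (LN − M²)/(EG − F²) = 1/64. At (u, v) = (2*pi/3, -3*pi/5): K = 1/64.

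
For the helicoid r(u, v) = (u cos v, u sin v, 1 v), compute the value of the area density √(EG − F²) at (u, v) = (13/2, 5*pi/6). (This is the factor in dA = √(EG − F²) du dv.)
√(EG − F²)|_{(13/2, 5*pi/6)} = sqrt(173)/2

E = 1, F = 0, G = u^2 + 1, so EG − F² = u^2 + 1. Taking the positive square root: √(EG − F²) = sqrt(u^2 + 1). At (u, v) = (13/2, 5*pi/6): sqrt(173)/2.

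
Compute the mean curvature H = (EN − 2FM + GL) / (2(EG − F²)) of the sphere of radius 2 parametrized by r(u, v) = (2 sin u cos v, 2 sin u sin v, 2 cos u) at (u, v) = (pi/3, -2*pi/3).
H = -1/2

With E = 4, F = 0, G = 4*sin(u)^2, L = -2*sin(u)/Abs(sin(u)), M = 0, N = -2*sin(u)^3/Abs(sin(u)), assemble
  H = (EN − 2FM + GL) / (2(EG − F²)) = -sin(u)/(2*Abs(sin(u))).
At (u, v) = (pi/3, -2*pi/3): H = -1/2.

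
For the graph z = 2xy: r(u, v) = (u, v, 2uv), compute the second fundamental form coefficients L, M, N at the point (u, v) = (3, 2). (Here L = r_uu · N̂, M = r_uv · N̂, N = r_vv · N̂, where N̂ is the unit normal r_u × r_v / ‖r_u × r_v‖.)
L = 0;  M = 2*sqrt(53)/53;  N = 0

Compute the unit normal N̂(u, v) = (-2*v/sqrt(4*u^2 + 4*v^2 + 1), -2*u/sqrt(4*u^2 + 4*v^2 + 1), 1/sqrt(4*u^2 + 4*v^2 + 1)), and the second partials r_uu, r_uv, r_vv. Take dot products:
  L(u, v) = r_uu · N̂ = 0,
  M(u, v) = r_uv · N̂ = 2/sqrt(4*u^2 + 4*v^2 + 1),
  N(u, v) = r_vv · N̂ = 0.
Evaluating at (u, v) = (3, 2):
  L = 0, M = 2*sqrt(53)/53, N = 0.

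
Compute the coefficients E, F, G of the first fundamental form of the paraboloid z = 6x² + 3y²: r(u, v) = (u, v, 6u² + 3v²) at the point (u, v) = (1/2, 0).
E = 37;  F = 0;  G = 1

Partials: r_u = (1, 0, 12*u), r_v = (0, 1, 6*v). As functions of (u, v):
  E = r_u · r_u = 144*u^2 + 1,
  F = r_u · r_v = 72*u*v,
  G = r_v · r_v = 36*v^2 + 1.
Evaluating at (u, v) = (1/2, 0): E = 37, F = 0, G = 1.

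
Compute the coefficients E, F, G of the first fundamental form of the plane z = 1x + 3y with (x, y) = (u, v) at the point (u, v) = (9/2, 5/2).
E = 2;  F = 3;  G = 10

Partials: r_u = (1, 0, 1), r_v = (0, 1, 3). As functions of (u, v):
  E = r_u · r_u = 2,
  F = r_u · r_v = 3,
  G = r_v · r_v = 10.
Evaluating at (u, v) = (9/2, 5/2): E = 2, F = 3, G = 10.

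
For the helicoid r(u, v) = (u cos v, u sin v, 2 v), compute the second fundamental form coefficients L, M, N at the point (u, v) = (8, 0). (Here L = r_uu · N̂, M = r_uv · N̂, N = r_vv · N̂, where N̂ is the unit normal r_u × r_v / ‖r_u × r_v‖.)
L = 0;  M = -sqrt(17)/17;  N = 0

Compute the unit normal N̂(u, v) = (2*sin(v)/sqrt(u^2 + 4), -2*cos(v)/sqrt(u^2 + 4), u/sqrt(u^2 + 4)), and the second partials r_uu, r_uv, r_vv. Take dot products:
  L(u, v) = r_uu · N̂ = 0,
  M(u, v) = r_uv · N̂ = -2/sqrt(u^2 + 4),
  N(u, v) = r_vv · N̂ = 0.
Evaluating at (u, v) = (8, 0):
  L = 0, M = -sqrt(17)/17, N = 0.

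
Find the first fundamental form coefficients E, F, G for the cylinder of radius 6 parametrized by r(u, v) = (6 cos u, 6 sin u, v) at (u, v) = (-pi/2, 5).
E = 36;  F = 0;  G = 1

Partials: r_u = (-6*sin(u), 6*cos(u), 0), r_v = (0, 0, 1). As functions of (u, v):
  E = r_u · r_u = 36,
  F = r_u · r_v = 0,
  G = r_v · r_v = 1.
Evaluating at (u, v) = (-pi/2, 5): E = 36, F = 0, G = 1.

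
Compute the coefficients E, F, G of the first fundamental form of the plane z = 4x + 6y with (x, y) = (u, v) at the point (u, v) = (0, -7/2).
E = 17;  F = 24;  G = 37

Partials: r_u = (1, 0, 4), r_v = (0, 1, 6). As functions of (u, v):
  E = r_u · r_u = 17,
  F = r_u · r_v = 24,
  G = r_v · r_v = 37.
Evaluating at (u, v) = (0, -7/2): E = 17, F = 24, G = 37.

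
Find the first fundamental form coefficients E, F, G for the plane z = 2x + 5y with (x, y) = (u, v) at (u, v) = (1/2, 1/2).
E = 5;  F = 10;  G = 26

Partials: r_u = (1, 0, 2), r_v = (0, 1, 5). As functions of (u, v):
  E = r_u · r_u = 5,
  F = r_u · r_v = 10,
  G = r_v · r_v = 26.
Evaluating at (u, v) = (1/2, 1/2): E = 5, F = 10, G = 26.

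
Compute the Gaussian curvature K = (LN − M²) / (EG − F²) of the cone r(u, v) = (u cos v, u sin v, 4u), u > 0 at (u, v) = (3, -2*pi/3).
K = 0

Coefficients of the first fundamental form: E = 17, F = 0, G = u^2.
Coefficients of the second fundamental form: L = 0, M = 0, N = 4*sqrt(17)*u^2/(17*Abs(u)).
Assemble K = (LN − M²)/(EG − F²) = 0. At (u, v) = (3, -2*pi/3): K = 0.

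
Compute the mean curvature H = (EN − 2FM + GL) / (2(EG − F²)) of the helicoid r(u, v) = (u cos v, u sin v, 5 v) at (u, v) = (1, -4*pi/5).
H = 0

With E = 1, F = 0, G = u^2 + 25, L = 0, M = -5/sqrt(u^2 + 25), N = 0, assemble
  H = (EN − 2FM + GL) / (2(EG − F²)) = 0.
At (u, v) = (1, -4*pi/5): H = 0.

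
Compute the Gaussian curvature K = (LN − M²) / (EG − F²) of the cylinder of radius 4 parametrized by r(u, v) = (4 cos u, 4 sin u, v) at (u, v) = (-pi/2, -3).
K = 0

Coefficients of the first fundamental form: E = 16, F = 0, G = 1.
Coefficients of the second fundamental form: L = -4, M = 0, N = 0.
Assemble K = (LN − M²)/(EG − F²) = 0. At (u, v) = (-pi/2, -3): K = 0.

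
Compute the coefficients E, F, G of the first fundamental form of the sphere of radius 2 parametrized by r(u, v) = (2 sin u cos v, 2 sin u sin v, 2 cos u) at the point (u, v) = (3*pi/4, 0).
E = 4;  F = 0;  G = 2

Partials: r_u = (2*cos(u)*cos(v), 2*sin(v)*cos(u), -2*sin(u)), r_v = (-2*sin(u)*sin(v), 2*sin(u)*cos(v), 0). As functions of (u, v):
  E = r_u · r_u = 4,
  F = r_u · r_v = 0,
  G = r_v · r_v = 4*sin(u)^2.
Evaluating at (u, v) = (3*pi/4, 0): E = 4, F = 0, G = 2.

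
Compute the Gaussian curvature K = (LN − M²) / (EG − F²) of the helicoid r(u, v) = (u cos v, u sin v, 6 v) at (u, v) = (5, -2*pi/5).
K = -36/3721

Coefficients of the first fundamental form: E = 1, F = 0, G = u^2 + 36.
Coefficients of the second fundamental form: L = 0, M = -6/sqrt(u^2 + 36), N = 0.
Assemble K = (LN − M²)/(EG − F²) = -36/(u^2 + 36)^2. At (u, v) = (5, -2*pi/5): K = -36/3721.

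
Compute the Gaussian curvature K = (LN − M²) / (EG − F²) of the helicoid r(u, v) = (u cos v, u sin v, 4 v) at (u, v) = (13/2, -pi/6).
K = -256/54289

Coefficients of the first fundamental form: E = 1, F = 0, G = u^2 + 16.
Coefficients of the second fundamental form: L = 0, M = -4/sqrt(u^2 + 16), N = 0.
Assemble K = (LN − M²)/(EG − F²) = -16/(u^2 + 16)^2. At (u, v) = (13/2, -pi/6): K = -256/54289.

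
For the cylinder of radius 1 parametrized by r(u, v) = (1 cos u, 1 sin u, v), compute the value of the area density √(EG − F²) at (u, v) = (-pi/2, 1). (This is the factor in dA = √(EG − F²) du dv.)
√(EG − F²)|_{(-pi/2, 1)} = 1

E = 1, F = 0, G = 1, so EG − F² = 1. Taking the positive square root: √(EG − F²) = 1. At (u, v) = (-pi/2, 1): 1.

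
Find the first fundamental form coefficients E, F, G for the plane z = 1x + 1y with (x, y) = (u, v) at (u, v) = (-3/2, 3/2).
E = 2;  F = 1;  G = 2

Partials: r_u = (1, 0, 1), r_v = (0, 1, 1). As functions of (u, v):
  E = r_u · r_u = 2,
  F = r_u · r_v = 1,
  G = r_v · r_v = 2.
Evaluating at (u, v) = (-3/2, 3/2): E = 2, F = 1, G = 2.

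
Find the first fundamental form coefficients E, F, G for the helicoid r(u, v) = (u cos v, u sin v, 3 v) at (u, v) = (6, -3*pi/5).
E = 1;  F = 0;  G = 45

Partials: r_u = (cos(v), sin(v), 0), r_v = (-u*sin(v), u*cos(v), 3). As functions of (u, v):
  E = r_u · r_u = 1,
  F = r_u · r_v = 0,
  G = r_v · r_v = u^2 + 9.
Evaluating at (u, v) = (6, -3*pi/5): E = 1, F = 0, G = 45.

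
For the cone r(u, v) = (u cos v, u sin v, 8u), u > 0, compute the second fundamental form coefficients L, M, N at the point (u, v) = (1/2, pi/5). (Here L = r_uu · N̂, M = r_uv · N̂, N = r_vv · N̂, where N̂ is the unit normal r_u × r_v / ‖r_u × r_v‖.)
L = 0;  M = 0;  N = 4*sqrt(65)/65

Compute the unit normal N̂(u, v) = (-8*sqrt(65)*u*cos(v)/(65*Abs(u)), -8*sqrt(65)*u*sin(v)/(65*Abs(u)), sqrt(65)*u/(65*Abs(u))), and the second partials r_uu, r_uv, r_vv. Take dot products:
  L(u, v) = r_uu · N̂ = 0,
  M(u, v) = r_uv · N̂ = 0,
  N(u, v) = r_vv · N̂ = 8*sqrt(65)*u^2/(65*Abs(u)).
Evaluating at (u, v) = (1/2, pi/5):
  L = 0, M = 0, N = 4*sqrt(65)/65.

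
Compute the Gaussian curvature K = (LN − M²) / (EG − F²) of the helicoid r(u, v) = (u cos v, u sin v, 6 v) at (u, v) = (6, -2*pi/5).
K = -1/144

Coefficients of the first fundamental form: E = 1, F = 0, G = u^2 + 36.
Coefficients of the second fundamental form: L = 0, M = -6/sqrt(u^2 + 36), N = 0.
Assemble K = (LN − M²)/(EG − F²) = -36/(u^2 + 36)^2. At (u, v) = (6, -2*pi/5): K = -1/144.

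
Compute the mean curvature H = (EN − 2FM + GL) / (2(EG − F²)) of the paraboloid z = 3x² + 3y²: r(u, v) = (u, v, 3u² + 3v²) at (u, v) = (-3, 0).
H = 978*sqrt(13)/21125

With E = 36*u^2 + 1, F = 36*u*v, G = 36*v^2 + 1, L = 6/sqrt(36*u^2 + 36*v^2 + 1), M = 0, N = 6/sqrt(36*u^2 + 36*v^2 + 1), assemble
  H = (EN − 2FM + GL) / (2(EG − F²)) = 6*(18*u^2 + 18*v^2 + 1)/(36*u^2 + 36*v^2 + 1)^(3/2).
At (u, v) = (-3, 0): H = 978*sqrt(13)/21125.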